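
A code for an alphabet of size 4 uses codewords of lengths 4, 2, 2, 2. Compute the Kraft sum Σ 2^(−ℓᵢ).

With common denominator 2^4 = 16: Σ 2^(−ℓᵢ) = 1/16 + 4/16 + 4/16 + 4/16 = 13/16 = 0.8125.

0.8125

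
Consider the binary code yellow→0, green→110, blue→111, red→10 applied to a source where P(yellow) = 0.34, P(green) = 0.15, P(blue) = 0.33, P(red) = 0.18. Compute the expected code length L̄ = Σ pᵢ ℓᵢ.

L̄ = Σ pᵢ·ℓᵢ = 0.34·1 + 0.15·3 + 0.33·3 + 0.18·2 = 2.14 bits/symbol.

2.14 bits/symbol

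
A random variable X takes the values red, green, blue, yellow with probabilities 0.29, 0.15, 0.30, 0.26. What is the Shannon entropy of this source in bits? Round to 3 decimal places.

H = −Σ pᵢ log₂ pᵢ.
−0.29·log₂(0.29) = 0.5179
−0.15·log₂(0.15) = 0.4105
−0.30·log₂(0.30) = 0.5211
−0.26·log₂(0.26) = 0.5053
Sum ≈ 1.9548 → 1.955 bits.

1.955 bits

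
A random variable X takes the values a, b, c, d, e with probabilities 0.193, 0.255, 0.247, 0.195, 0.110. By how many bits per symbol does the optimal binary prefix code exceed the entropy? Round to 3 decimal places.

Entropy H = −Σ p log₂ p ≈ 2.2693 bits.
Huffman merges: 11/100+193/1000→303/1000; 39/200+247/1000→221/500; 51/200+303/1000→279/500; 221/500+279/500→1. L = 2303/1000 ≈ 2.3030.
L − H = 2.3030 − 2.2693 = 0.034 bits.

0.034 bits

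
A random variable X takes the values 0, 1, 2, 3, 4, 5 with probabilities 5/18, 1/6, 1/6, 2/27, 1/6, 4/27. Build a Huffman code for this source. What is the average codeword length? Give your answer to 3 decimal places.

Repeatedly combine the two least-probable nodes; the expected code length is the sum of the merged weights.
merge 2/27 + 4/27 → 2/9
merge 1/6 + 1/6 → 1/3
merge 1/6 + 2/9 → 7/18
merge 5/18 + 1/3 → 11/18
merge 7/18 + 11/18 → 1
L = 2/9 + 1/3 + 7/18 + 11/18 + 1 = 23/9 ≈ 2.556 bits/symbol.

2.556 bits/symbol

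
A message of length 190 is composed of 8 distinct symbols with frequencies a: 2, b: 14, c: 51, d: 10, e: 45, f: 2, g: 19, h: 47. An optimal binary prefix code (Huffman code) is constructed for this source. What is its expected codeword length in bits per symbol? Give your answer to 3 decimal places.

2.489 bits/symbol

Probabilities are the counts divided by 190.
Repeatedly combine the two least-probable nodes; the expected code length is the sum of the merged weights.
merge 1/95 + 1/95 → 2/95
merge 2/95 + 1/19 → 7/95
merge 7/95 + 7/95 → 14/95
merge 1/10 + 14/95 → 47/190
merge 9/38 + 47/190 → 46/95
merge 47/190 + 51/190 → 49/95
merge 46/95 + 49/95 → 1
L = 2/95 + 7/95 + 14/95 + 47/190 + 46/95 + 49/95 + 1 = 473/190 ≈ 2.489 bits/symbol.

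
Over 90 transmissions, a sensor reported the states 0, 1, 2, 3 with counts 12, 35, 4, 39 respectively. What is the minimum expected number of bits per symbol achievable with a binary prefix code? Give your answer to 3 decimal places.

1.744 bits/symbol

Probabilities are the counts divided by 90.
Repeatedly combine the two least-probable nodes; the expected code length is the sum of the merged weights.
merge 2/45 + 2/15 → 8/45
merge 8/45 + 7/18 → 17/30
merge 13/30 + 17/30 → 1
L = 8/45 + 17/30 + 1 = 157/90 ≈ 1.744 bits/symbol.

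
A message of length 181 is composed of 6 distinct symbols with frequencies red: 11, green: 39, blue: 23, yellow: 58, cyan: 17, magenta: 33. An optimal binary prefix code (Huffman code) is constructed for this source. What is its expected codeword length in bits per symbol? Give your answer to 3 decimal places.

2.436 bits/symbol

Probabilities are the counts divided by 181.
Repeatedly combine the two least-probable nodes; the expected code length is the sum of the merged weights.
merge 11/181 + 17/181 → 28/181
merge 23/181 + 28/181 → 51/181
merge 33/181 + 39/181 → 72/181
merge 51/181 + 58/181 → 109/181
merge 72/181 + 109/181 → 1
L = 28/181 + 51/181 + 72/181 + 109/181 + 1 = 441/181 ≈ 2.436 bits/symbol.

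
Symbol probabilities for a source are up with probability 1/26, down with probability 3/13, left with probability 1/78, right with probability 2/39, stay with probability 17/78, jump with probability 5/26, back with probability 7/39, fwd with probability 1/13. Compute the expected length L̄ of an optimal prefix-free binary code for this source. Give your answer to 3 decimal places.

2.692 bits/symbol

Repeatedly combine the two least-probable nodes; the expected code length is the sum of the merged weights.
merge 1/78 + 1/26 → 2/39
merge 2/39 + 2/39 → 4/39
merge 1/13 + 4/39 → 7/39
merge 7/39 + 7/39 → 14/39
merge 5/26 + 17/78 → 16/39
merge 3/13 + 14/39 → 23/39
merge 16/39 + 23/39 → 1
L = 2/39 + 4/39 + 7/39 + 14/39 + 16/39 + 23/39 + 1 = 35/13 ≈ 2.692 bits/symbol.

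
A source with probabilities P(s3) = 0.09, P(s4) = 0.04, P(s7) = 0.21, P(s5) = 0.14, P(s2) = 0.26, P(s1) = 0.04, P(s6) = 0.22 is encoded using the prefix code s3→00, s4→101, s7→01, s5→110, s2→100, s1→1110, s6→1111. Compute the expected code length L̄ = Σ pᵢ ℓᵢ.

L̄ = Σ pᵢ·ℓᵢ = 0.09·2 + 0.04·3 + 0.21·2 + 0.14·3 + 0.26·3 + 0.04·4 + 0.22·4 = 2.96 bits/symbol.

2.96 bits/symbol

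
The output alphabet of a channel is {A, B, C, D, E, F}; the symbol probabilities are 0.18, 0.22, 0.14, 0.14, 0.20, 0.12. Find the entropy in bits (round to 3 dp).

2.552 bits

H = −Σ pᵢ log₂ pᵢ.
−0.18·log₂(0.18) = 0.4453
−0.22·log₂(0.22) = 0.4806
−0.14·log₂(0.14) = 0.3971
−0.14·log₂(0.14) = 0.3971
−0.20·log₂(0.20) = 0.4644
−0.12·log₂(0.12) = 0.3671
Sum ≈ 2.5516 → 2.552 bits.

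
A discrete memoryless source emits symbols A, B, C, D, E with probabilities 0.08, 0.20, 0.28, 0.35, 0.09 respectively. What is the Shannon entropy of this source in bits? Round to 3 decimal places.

H = −Σ pᵢ log₂ pᵢ.
−0.08·log₂(0.08) = 0.2915
−0.20·log₂(0.20) = 0.4644
−0.28·log₂(0.28) = 0.5142
−0.35·log₂(0.35) = 0.5301
−0.09·log₂(0.09) = 0.3127
Sum ≈ 2.1129 → 2.113 bits.

2.113 bits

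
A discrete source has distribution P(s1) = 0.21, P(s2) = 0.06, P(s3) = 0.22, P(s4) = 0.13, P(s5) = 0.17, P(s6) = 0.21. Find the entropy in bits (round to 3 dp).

H = −Σ pᵢ log₂ pᵢ.
−0.21·log₂(0.21) = 0.4728
−0.06·log₂(0.06) = 0.2435
−0.22·log₂(0.22) = 0.4806
−0.13·log₂(0.13) = 0.3826
−0.17·log₂(0.17) = 0.4346
−0.21·log₂(0.21) = 0.4728
Sum ≈ 2.4870 → 2.487 bits.

2.487 bits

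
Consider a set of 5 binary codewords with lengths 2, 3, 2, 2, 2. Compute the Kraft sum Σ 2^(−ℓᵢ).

1.125

With common denominator 2^3 = 8: Σ 2^(−ℓᵢ) = 2/8 + 1/8 + 2/8 + 2/8 + 2/8 = 9/8 = 1.125.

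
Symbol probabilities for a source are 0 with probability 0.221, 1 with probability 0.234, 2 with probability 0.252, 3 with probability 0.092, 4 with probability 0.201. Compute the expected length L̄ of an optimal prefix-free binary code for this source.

Repeatedly combine the two least-probable nodes; the expected code length is the sum of the merged weights.
merge 23/250 + 201/1000 → 293/1000
merge 221/1000 + 117/500 → 91/200
merge 63/250 + 293/1000 → 109/200
merge 91/200 + 109/200 → 1
L = 293/1000 + 91/200 + 109/200 + 1 = 2293/1000 = 2.293 bits/symbol.

2.293 bits/symbol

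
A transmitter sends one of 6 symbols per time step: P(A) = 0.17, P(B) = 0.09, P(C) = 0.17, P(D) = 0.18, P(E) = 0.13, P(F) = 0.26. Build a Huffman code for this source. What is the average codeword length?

Repeatedly combine the two least-probable nodes; the expected code length is the sum of the merged weights.
merge 9/100 + 13/100 → 11/50
merge 17/100 + 17/100 → 17/50
merge 9/50 + 11/50 → 2/5
merge 13/50 + 17/50 → 3/5
merge 2/5 + 3/5 → 1
L = 11/50 + 17/50 + 2/5 + 3/5 + 1 = 64/25 = 2.56 bits/symbol.

2.56 bits/symbol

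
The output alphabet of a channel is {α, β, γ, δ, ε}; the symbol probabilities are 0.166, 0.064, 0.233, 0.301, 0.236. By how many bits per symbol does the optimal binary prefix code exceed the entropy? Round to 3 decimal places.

Entropy H = −Σ p log₂ p ≈ 2.1865 bits.
Huffman merges: 8/125+83/500→23/100; 23/100+233/1000→463/1000; 59/250+301/1000→537/1000; 463/1000+537/1000→1. L = 223/100 ≈ 2.2300.
L − H = 2.2300 − 2.1865 = 0.043 bits.

0.043 bits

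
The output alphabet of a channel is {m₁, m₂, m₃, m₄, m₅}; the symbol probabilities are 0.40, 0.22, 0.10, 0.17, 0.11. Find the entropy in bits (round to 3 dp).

2.126 bits

H = −Σ pᵢ log₂ pᵢ.
−0.40·log₂(0.40) = 0.5288
−0.22·log₂(0.22) = 0.4806
−0.10·log₂(0.10) = 0.3322
−0.17·log₂(0.17) = 0.4346
−0.11·log₂(0.11) = 0.3503
Sum ≈ 2.1264 → 2.126 bits.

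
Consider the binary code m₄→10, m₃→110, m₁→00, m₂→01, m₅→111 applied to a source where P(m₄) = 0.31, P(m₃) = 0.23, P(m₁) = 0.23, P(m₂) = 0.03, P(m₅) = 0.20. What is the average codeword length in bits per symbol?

2.43 bits/symbol

L̄ = Σ pᵢ·ℓᵢ = 0.31·2 + 0.23·3 + 0.23·2 + 0.03·2 + 0.20·3 = 2.43 bits/symbol.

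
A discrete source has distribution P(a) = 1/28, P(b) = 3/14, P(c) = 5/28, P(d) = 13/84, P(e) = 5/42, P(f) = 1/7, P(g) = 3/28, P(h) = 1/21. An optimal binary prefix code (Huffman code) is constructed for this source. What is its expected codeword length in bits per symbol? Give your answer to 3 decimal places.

2.869 bits/symbol

Repeatedly combine the two least-probable nodes; the expected code length is the sum of the merged weights.
merge 1/28 + 1/21 → 1/12
merge 1/12 + 3/28 → 4/21
merge 5/42 + 1/7 → 11/42
merge 13/84 + 5/28 → 1/3
merge 4/21 + 3/14 → 17/42
merge 11/42 + 1/3 → 25/42
merge 17/42 + 25/42 → 1
L = 1/12 + 4/21 + 11/42 + 1/3 + 17/42 + 25/42 + 1 = 241/84 ≈ 2.869 bits/symbol.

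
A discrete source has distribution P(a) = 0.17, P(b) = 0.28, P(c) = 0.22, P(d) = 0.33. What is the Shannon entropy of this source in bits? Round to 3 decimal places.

1.957 bits

H = −Σ pᵢ log₂ pᵢ.
−0.17·log₂(0.17) = 0.4346
−0.28·log₂(0.28) = 0.5142
−0.22·log₂(0.22) = 0.4806
−0.33·log₂(0.33) = 0.5278
Sum ≈ 1.9572 → 1.957 bits.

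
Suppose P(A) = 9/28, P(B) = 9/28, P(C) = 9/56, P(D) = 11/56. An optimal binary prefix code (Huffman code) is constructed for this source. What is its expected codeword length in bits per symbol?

Repeatedly combine the two least-probable nodes; the expected code length is the sum of the merged weights.
merge 9/56 + 11/56 → 5/14
merge 9/28 + 9/28 → 9/14
merge 5/14 + 9/14 → 1
L = 5/14 + 9/14 + 1 = 2 bits/symbol.

2 bits/symbol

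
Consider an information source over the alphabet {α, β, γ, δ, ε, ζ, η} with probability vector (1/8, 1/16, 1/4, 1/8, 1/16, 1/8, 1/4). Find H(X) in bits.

2.625 bits

Each probability is a power of 1/2, so log₂(1/p) is an integer.
H = Σ p·log₂(1/p) = 1/8·3 + 1/16·4 + 1/4·2 + 1/8·3 + 1/16·4 + 1/8·3 + 1/4·2 = 2.625 bits.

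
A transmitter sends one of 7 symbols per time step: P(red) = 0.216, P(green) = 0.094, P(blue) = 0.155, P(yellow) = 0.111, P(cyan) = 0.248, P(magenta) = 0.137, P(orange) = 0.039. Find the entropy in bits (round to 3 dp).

H = −Σ pᵢ log₂ pᵢ.
−0.216·log₂(0.216) = 0.4776
−0.094·log₂(0.094) = 0.3207
−0.155·log₂(0.155) = 0.4169
−0.111·log₂(0.111) = 0.3520
−0.248·log₂(0.248) = 0.4989
−0.137·log₂(0.137) = 0.3929
−0.039·log₂(0.039) = 0.1825
Sum ≈ 2.6414 → 2.641 bits.

2.641 bits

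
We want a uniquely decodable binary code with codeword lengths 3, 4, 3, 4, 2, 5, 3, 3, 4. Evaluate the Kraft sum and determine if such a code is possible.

0.96875; yes

With common denominator 2^5 = 32: Σ 2^(−ℓᵢ) = 4/32 + 2/32 + 4/32 + 2/32 + 8/32 + 1/32 + 4/32 + 4/32 + 2/32 = 31/32 = 0.96875.
Kraft's inequality requires Σ ≤ 1; here Σ = 0.96875 ≤ 1, so such a prefix code exists.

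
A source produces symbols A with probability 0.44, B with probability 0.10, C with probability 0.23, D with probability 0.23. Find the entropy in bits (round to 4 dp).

H = −Σ pᵢ log₂ pᵢ.
−0.44·log₂(0.44) = 0.5211
−0.10·log₂(0.10) = 0.3322
−0.23·log₂(0.23) = 0.4877
−0.23·log₂(0.23) = 0.4877
Sum ≈ 1.8287 → 1.8287 bits.

1.8287 bits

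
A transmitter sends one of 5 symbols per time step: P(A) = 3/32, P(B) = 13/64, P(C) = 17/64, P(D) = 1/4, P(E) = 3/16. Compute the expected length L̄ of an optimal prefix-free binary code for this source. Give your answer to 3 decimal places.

2.281 bits/symbol

Repeatedly combine the two least-probable nodes; the expected code length is the sum of the merged weights.
merge 3/32 + 3/16 → 9/32
merge 13/64 + 1/4 → 29/64
merge 17/64 + 9/32 → 35/64
merge 29/64 + 35/64 → 1
L = 9/32 + 29/64 + 35/64 + 1 = 73/32 ≈ 2.281 bits/symbol.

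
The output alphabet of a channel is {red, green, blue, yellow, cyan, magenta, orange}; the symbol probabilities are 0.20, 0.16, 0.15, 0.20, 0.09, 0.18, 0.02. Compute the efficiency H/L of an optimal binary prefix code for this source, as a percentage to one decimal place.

Entropy H = −Σ p log₂ p ≈ 2.6332 bits.
Huffman merges: 1/50+9/100→11/100; 11/100+3/20→13/50; 4/25+9/50→17/50; 1/5+1/5→2/5; 13/50+17/50→3/5; 2/5+3/5→1. L = 271/100 ≈ 2.7100.
Efficiency = H/L = 2.6332/2.7100 = 97.2%.

97.2%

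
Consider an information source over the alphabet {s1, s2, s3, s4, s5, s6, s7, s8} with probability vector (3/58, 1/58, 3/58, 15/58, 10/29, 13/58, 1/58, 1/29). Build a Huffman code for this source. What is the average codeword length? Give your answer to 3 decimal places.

2.379 bits/symbol

Repeatedly combine the two least-probable nodes; the expected code length is the sum of the merged weights.
merge 1/58 + 1/58 → 1/29
merge 1/29 + 1/29 → 2/29
merge 3/58 + 3/58 → 3/29
merge 2/29 + 3/29 → 5/29
merge 5/29 + 13/58 → 23/58
merge 15/58 + 10/29 → 35/58
merge 23/58 + 35/58 → 1
L = 1/29 + 2/29 + 3/29 + 5/29 + 23/58 + 35/58 + 1 = 69/29 ≈ 2.379 bits/symbol.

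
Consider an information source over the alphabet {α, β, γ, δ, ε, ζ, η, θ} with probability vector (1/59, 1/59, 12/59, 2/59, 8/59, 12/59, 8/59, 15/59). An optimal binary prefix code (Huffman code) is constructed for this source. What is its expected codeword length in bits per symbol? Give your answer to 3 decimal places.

Repeatedly combine the two least-probable nodes; the expected code length is the sum of the merged weights.
merge 1/59 + 1/59 → 2/59
merge 2/59 + 2/59 → 4/59
merge 4/59 + 8/59 → 12/59
merge 8/59 + 12/59 → 20/59
merge 12/59 + 12/59 → 24/59
merge 15/59 + 20/59 → 35/59
merge 24/59 + 35/59 → 1
L = 2/59 + 4/59 + 12/59 + 20/59 + 24/59 + 35/59 + 1 = 156/59 ≈ 2.644 bits/symbol.

2.644 bits/symbol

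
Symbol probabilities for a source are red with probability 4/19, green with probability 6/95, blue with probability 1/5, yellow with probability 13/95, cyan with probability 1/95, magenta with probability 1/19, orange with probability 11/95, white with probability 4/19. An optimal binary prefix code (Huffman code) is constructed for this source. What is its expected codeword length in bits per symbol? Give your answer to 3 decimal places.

Repeatedly combine the two least-probable nodes; the expected code length is the sum of the merged weights.
merge 1/95 + 1/19 → 6/95
merge 6/95 + 6/95 → 12/95
merge 11/95 + 12/95 → 23/95
merge 13/95 + 1/5 → 32/95
merge 4/19 + 4/19 → 8/19
merge 23/95 + 32/95 → 11/19
merge 8/19 + 11/19 → 1
L = 6/95 + 12/95 + 23/95 + 32/95 + 8/19 + 11/19 + 1 = 263/95 ≈ 2.768 bits/symbol.

2.768 bits/symbol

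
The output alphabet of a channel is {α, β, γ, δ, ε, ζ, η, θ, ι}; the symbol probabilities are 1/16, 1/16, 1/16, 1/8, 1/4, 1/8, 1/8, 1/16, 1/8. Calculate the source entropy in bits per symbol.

3 bits

Each probability is a power of 1/2, so log₂(1/p) is an integer.
H = Σ p·log₂(1/p) = 1/16·4 + 1/16·4 + 1/16·4 + 1/8·3 + 1/4·2 + 1/8·3 + 1/8·3 + 1/16·4 + 1/8·3 = 3 bits.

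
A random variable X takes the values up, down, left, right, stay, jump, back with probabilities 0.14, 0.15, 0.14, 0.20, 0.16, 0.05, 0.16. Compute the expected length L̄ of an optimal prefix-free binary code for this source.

2.8 bits/symbol

Repeatedly combine the two least-probable nodes; the expected code length is the sum of the merged weights.
merge 1/20 + 7/50 → 19/100
merge 7/50 + 3/20 → 29/100
merge 4/25 + 4/25 → 8/25
merge 19/100 + 1/5 → 39/100
merge 29/100 + 8/25 → 61/100
merge 39/100 + 61/100 → 1
L = 19/100 + 29/100 + 8/25 + 39/100 + 61/100 + 1 = 14/5 = 2.8 bits/symbol.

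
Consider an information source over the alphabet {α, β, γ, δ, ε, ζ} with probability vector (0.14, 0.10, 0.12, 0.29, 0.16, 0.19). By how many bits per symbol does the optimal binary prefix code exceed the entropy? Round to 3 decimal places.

0.027 bits

Entropy H = −Σ p log₂ p ≈ 2.4925 bits.
Huffman merges: 1/10+3/25→11/50; 7/50+4/25→3/10; 19/100+11/50→41/100; 29/100+3/10→59/100; 41/100+59/100→1. L = 63/25 ≈ 2.5200.
L − H = 2.5200 − 2.4925 = 0.027 bits.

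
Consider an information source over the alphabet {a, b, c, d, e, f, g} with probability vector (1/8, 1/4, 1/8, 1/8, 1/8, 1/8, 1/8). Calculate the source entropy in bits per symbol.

Each probability is a power of 1/2, so log₂(1/p) is an integer.
H = Σ p·log₂(1/p) = 1/8·3 + 1/4·2 + 1/8·3 + 1/8·3 + 1/8·3 + 1/8·3 + 1/8·3 = 2.75 bits.

2.75 bits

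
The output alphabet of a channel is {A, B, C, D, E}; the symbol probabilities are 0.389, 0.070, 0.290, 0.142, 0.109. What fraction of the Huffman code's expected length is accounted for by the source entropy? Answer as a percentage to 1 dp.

97.8%

Entropy H = −Σ p log₂ p ≈ 2.0648 bits.
Huffman merges: 7/100+109/1000→179/1000; 71/500+179/1000→321/1000; 29/100+321/1000→611/1000; 389/1000+611/1000→1. L = 2111/1000 ≈ 2.1110.
Efficiency = H/L = 2.0648/2.1110 = 97.8%.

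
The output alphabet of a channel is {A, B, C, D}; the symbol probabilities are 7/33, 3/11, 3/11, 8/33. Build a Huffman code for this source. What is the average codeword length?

2 bits/symbol

Repeatedly combine the two least-probable nodes; the expected code length is the sum of the merged weights.
merge 7/33 + 8/33 → 5/11
merge 3/11 + 3/11 → 6/11
merge 5/11 + 6/11 → 1
L = 5/11 + 6/11 + 1 = 2 bits/symbol.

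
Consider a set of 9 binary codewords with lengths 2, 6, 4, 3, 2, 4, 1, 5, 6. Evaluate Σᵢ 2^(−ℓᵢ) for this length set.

With common denominator 2^6 = 64: Σ 2^(−ℓᵢ) = 16/64 + 1/64 + 4/64 + 8/64 + 16/64 + 4/64 + 32/64 + 2/64 + 1/64 = 84/64 = 1.3125.

1.3125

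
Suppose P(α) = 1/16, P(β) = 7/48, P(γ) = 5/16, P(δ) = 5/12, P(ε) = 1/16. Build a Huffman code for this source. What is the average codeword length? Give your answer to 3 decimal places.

1.979 bits/symbol

Repeatedly combine the two least-probable nodes; the expected code length is the sum of the merged weights.
merge 1/16 + 1/16 → 1/8
merge 1/8 + 7/48 → 13/48
merge 13/48 + 5/16 → 7/12
merge 5/12 + 7/12 → 1
L = 1/8 + 13/48 + 7/12 + 1 = 95/48 ≈ 1.979 bits/symbol.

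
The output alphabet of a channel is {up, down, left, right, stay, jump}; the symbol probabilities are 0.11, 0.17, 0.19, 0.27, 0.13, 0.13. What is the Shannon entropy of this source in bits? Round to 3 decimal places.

H = −Σ pᵢ log₂ pᵢ.
−0.11·log₂(0.11) = 0.3503
−0.17·log₂(0.17) = 0.4346
−0.19·log₂(0.19) = 0.4552
−0.27·log₂(0.27) = 0.5100
−0.13·log₂(0.13) = 0.3826
−0.13·log₂(0.13) = 0.3826
Sum ≈ 2.5154 → 2.515 bits.

2.515 bits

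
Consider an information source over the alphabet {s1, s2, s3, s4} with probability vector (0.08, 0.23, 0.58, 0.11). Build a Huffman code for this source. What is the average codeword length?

Repeatedly combine the two least-probable nodes; the expected code length is the sum of the merged weights.
merge 2/25 + 11/100 → 19/100
merge 19/100 + 23/100 → 21/50
merge 21/50 + 29/50 → 1
L = 19/100 + 21/50 + 1 = 161/100 = 1.61 bits/symbol.

1.61 bits/symbol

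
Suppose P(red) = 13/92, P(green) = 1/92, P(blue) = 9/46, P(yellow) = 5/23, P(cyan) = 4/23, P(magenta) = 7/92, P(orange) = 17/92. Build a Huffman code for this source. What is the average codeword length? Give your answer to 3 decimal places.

2.674 bits/symbol

Repeatedly combine the two least-probable nodes; the expected code length is the sum of the merged weights.
merge 1/92 + 7/92 → 2/23
merge 2/23 + 13/92 → 21/92
merge 4/23 + 17/92 → 33/92
merge 9/46 + 5/23 → 19/46
merge 21/92 + 33/92 → 27/46
merge 19/46 + 27/46 → 1
L = 2/23 + 21/92 + 33/92 + 19/46 + 27/46 + 1 = 123/46 ≈ 2.674 bits/symbol.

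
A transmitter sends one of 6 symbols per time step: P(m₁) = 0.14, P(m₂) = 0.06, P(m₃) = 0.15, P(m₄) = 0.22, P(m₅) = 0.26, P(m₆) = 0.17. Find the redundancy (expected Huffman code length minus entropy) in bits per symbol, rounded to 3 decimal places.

Entropy H = −Σ p log₂ p ≈ 2.4716 bits.
Huffman merges: 3/50+7/50→1/5; 3/20+17/100→8/25; 1/5+11/50→21/50; 13/50+8/25→29/50; 21/50+29/50→1. L = 63/25 ≈ 2.5200.
L − H = 2.5200 − 2.4716 = 0.048 bits.

0.048 bits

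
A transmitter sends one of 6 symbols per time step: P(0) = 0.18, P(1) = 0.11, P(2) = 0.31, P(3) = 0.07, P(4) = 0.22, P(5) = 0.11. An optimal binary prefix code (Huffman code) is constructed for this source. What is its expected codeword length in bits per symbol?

Repeatedly combine the two least-probable nodes; the expected code length is the sum of the merged weights.
merge 7/100 + 11/100 → 9/50
merge 11/100 + 9/50 → 29/100
merge 9/50 + 11/50 → 2/5
merge 29/100 + 31/100 → 3/5
merge 2/5 + 3/5 → 1
L = 9/50 + 29/100 + 2/5 + 3/5 + 1 = 247/100 = 2.47 bits/symbol.

2.47 bits/symbol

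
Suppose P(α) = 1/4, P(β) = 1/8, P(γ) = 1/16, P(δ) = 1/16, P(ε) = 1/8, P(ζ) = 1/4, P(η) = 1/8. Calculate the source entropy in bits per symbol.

2.625 bits

Each probability is a power of 1/2, so log₂(1/p) is an integer.
H = Σ p·log₂(1/p) = 1/4·2 + 1/8·3 + 1/16·4 + 1/16·4 + 1/8·3 + 1/4·2 + 1/8·3 = 2.625 bits.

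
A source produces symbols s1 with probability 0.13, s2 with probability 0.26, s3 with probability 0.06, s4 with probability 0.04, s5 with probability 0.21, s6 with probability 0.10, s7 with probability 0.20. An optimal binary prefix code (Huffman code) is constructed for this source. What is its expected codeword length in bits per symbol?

Repeatedly combine the two least-probable nodes; the expected code length is the sum of the merged weights.
merge 1/25 + 3/50 → 1/10
merge 1/10 + 1/10 → 1/5
merge 13/100 + 1/5 → 33/100
merge 1/5 + 21/100 → 41/100
merge 13/50 + 33/100 → 59/100
merge 41/100 + 59/100 → 1
L = 1/10 + 1/5 + 33/100 + 41/100 + 59/100 + 1 = 263/100 = 2.63 bits/symbol.

2.63 bits/symbol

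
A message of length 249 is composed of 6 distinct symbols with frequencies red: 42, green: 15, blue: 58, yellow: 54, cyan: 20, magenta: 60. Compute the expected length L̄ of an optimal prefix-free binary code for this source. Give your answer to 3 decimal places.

Probabilities are the counts divided by 249.
Repeatedly combine the two least-probable nodes; the expected code length is the sum of the merged weights.
merge 5/83 + 20/249 → 35/249
merge 35/249 + 14/83 → 77/249
merge 18/83 + 58/249 → 112/249
merge 20/83 + 77/249 → 137/249
merge 112/249 + 137/249 → 1
L = 35/249 + 77/249 + 112/249 + 137/249 + 1 = 610/249 ≈ 2.450 bits/symbol.

2.450 bits/symbol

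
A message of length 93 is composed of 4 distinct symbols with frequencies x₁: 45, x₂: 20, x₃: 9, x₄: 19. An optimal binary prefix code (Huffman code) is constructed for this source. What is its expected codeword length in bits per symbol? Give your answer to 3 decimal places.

Probabilities are the counts divided by 93.
Repeatedly combine the two least-probable nodes; the expected code length is the sum of the merged weights.
merge 3/31 + 19/93 → 28/93
merge 20/93 + 28/93 → 16/31
merge 15/31 + 16/31 → 1
L = 28/93 + 16/31 + 1 = 169/93 ≈ 1.817 bits/symbol.

1.817 bits/symbol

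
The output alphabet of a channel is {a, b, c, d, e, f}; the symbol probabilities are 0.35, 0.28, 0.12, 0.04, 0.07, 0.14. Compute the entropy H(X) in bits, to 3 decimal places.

2.263 bits

H = −Σ pᵢ log₂ pᵢ.
−0.35·log₂(0.35) = 0.5301
−0.28·log₂(0.28) = 0.5142
−0.12·log₂(0.12) = 0.3671
−0.04·log₂(0.04) = 0.1858
−0.07·log₂(0.07) = 0.2686
−0.14·log₂(0.14) = 0.3971
Sum ≈ 2.2628 → 2.263 bits.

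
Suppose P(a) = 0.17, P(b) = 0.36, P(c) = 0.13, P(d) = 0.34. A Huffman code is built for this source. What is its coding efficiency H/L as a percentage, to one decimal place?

96.8%

Entropy H = −Σ p log₂ p ≈ 1.8770 bits.
Huffman merges: 13/100+17/100→3/10; 3/10+17/50→16/25; 9/25+16/25→1. L = 97/50 ≈ 1.9400.
Efficiency = H/L = 1.8770/1.9400 = 96.8%.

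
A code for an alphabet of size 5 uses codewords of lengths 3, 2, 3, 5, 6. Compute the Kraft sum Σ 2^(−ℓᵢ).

0.546875

With common denominator 2^6 = 64: Σ 2^(−ℓᵢ) = 8/64 + 16/64 + 8/64 + 2/64 + 1/64 = 35/64 = 0.546875.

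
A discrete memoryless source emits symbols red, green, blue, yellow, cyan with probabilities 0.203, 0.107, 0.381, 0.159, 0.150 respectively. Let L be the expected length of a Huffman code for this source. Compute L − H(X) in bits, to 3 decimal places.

0.063 bits

Entropy H = −Σ p log₂ p ≈ 2.1748 bits.
Huffman merges: 107/1000+3/20→257/1000; 159/1000+203/1000→181/500; 257/1000+181/500→619/1000; 381/1000+619/1000→1. L = 1119/500 ≈ 2.2380.
L − H = 2.2380 − 2.1748 = 0.063 bits.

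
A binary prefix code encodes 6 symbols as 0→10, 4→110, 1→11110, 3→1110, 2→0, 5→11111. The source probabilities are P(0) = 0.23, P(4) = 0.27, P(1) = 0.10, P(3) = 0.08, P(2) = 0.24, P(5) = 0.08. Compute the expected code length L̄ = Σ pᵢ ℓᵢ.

2.73 bits/symbol

L̄ = Σ pᵢ·ℓᵢ = 0.23·2 + 0.27·3 + 0.10·5 + 0.08·4 + 0.24·1 + 0.08·5 = 2.73 bits/symbol.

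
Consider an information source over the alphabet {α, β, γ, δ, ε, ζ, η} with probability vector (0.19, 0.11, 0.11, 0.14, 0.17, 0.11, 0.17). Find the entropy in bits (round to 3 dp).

2.772 bits

H = −Σ pᵢ log₂ pᵢ.
−0.19·log₂(0.19) = 0.4552
−0.11·log₂(0.11) = 0.3503
−0.11·log₂(0.11) = 0.3503
−0.14·log₂(0.14) = 0.3971
−0.17·log₂(0.17) = 0.4346
−0.11·log₂(0.11) = 0.3503
−0.17·log₂(0.17) = 0.4346
Sum ≈ 2.7724 → 2.772 bits.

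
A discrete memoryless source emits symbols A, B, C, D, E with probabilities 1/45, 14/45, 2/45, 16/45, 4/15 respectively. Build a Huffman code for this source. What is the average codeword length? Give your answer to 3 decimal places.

2.044 bits/symbol

Repeatedly combine the two least-probable nodes; the expected code length is the sum of the merged weights.
merge 1/45 + 2/45 → 1/15
merge 1/15 + 4/15 → 1/3
merge 14/45 + 1/3 → 29/45
merge 16/45 + 29/45 → 1
L = 1/15 + 1/3 + 29/45 + 1 = 92/45 ≈ 2.044 bits/symbol.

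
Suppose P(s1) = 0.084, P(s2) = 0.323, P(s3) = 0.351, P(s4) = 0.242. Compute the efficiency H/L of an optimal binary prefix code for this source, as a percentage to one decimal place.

Entropy H = −Σ p log₂ p ≈ 1.8523 bits.
Huffman merges: 21/250+121/500→163/500; 323/1000+163/500→649/1000; 351/1000+649/1000→1. L = 79/40 ≈ 1.9750.
Efficiency = H/L = 1.8523/1.9750 = 93.8%.

93.8%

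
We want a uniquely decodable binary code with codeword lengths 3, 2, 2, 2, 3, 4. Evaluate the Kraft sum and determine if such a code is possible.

1.0625; no

With common denominator 2^4 = 16: Σ 2^(−ℓᵢ) = 2/16 + 4/16 + 4/16 + 4/16 + 2/16 + 1/16 = 17/16 = 1.0625.
Kraft's inequality requires Σ ≤ 1; here Σ = 1.0625 > 1, so no such prefix code exists.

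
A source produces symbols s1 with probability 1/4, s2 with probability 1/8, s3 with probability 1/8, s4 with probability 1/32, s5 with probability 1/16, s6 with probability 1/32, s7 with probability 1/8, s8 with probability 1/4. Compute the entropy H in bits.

2.6875 bits

Each probability is a power of 1/2, so log₂(1/p) is an integer.
H = Σ p·log₂(1/p) = 1/4·2 + 1/8·3 + 1/8·3 + 1/32·5 + 1/16·4 + 1/32·5 + 1/8·3 + 1/4·2 = 2.6875 bits.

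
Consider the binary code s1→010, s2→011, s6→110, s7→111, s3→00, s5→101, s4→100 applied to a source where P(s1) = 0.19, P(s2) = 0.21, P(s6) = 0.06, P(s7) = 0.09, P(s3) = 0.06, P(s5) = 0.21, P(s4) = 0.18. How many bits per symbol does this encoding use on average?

2.94 bits/symbol

L̄ = Σ pᵢ·ℓᵢ = 0.19·3 + 0.21·3 + 0.06·3 + 0.09·3 + 0.06·2 + 0.21·3 + 0.18·3 = 2.94 bits/symbol.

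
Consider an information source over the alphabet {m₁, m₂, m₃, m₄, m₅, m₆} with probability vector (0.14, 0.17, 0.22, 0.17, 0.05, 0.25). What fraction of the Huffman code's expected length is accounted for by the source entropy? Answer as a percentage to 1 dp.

97.3%

Entropy H = −Σ p log₂ p ≈ 2.4630 bits.
Huffman merges: 1/20+7/50→19/100; 17/100+17/100→17/50; 19/100+11/50→41/100; 1/4+17/50→59/100; 41/100+59/100→1. L = 253/100 ≈ 2.5300.
Efficiency = H/L = 2.4630/2.5300 = 97.3%.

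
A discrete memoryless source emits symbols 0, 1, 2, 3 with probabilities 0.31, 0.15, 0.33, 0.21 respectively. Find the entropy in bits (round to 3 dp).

1.935 bits

H = −Σ pᵢ log₂ pᵢ.
−0.31·log₂(0.31) = 0.5238
−0.15·log₂(0.15) = 0.4105
−0.33·log₂(0.33) = 0.5278
−0.21·log₂(0.21) = 0.4728
Sum ≈ 1.9350 → 1.935 bits.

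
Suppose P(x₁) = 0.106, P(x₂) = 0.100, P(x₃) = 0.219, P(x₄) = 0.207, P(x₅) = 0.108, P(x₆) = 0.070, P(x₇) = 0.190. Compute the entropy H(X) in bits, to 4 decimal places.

H = −Σ pᵢ log₂ pᵢ.
−0.106·log₂(0.106) = 0.3432
−0.100·log₂(0.100) = 0.3322
−0.219·log₂(0.219) = 0.4798
−0.207·log₂(0.207) = 0.4704
−0.108·log₂(0.108) = 0.3468
−0.070·log₂(0.070) = 0.2686
−0.190·log₂(0.190) = 0.4552
Sum ≈ 2.6962 → 2.6962 bits.

2.6962 bits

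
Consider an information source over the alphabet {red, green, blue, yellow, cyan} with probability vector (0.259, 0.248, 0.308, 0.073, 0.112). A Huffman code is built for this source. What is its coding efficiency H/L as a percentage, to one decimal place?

Entropy H = −Σ p log₂ p ≈ 2.1563 bits.
Huffman merges: 73/1000+14/125→37/200; 37/200+31/125→433/1000; 259/1000+77/250→567/1000; 433/1000+567/1000→1. L = 437/200 ≈ 2.1850.
Efficiency = H/L = 2.1563/2.1850 = 98.7%.

98.7%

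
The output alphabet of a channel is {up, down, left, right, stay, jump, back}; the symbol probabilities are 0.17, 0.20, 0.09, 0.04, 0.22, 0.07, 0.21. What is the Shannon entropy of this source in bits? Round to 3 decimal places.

H = −Σ pᵢ log₂ pᵢ.
−0.17·log₂(0.17) = 0.4346
−0.20·log₂(0.20) = 0.4644
−0.09·log₂(0.09) = 0.3127
−0.04·log₂(0.04) = 0.1858
−0.22·log₂(0.22) = 0.4806
−0.07·log₂(0.07) = 0.2686
−0.21·log₂(0.21) = 0.4728
Sum ≈ 2.6193 → 2.619 bits.

2.619 bits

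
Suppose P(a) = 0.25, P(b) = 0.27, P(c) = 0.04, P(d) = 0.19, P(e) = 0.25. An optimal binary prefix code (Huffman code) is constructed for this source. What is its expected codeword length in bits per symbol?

2.23 bits/symbol

Repeatedly combine the two least-probable nodes; the expected code length is the sum of the merged weights.
merge 1/25 + 19/100 → 23/100
merge 23/100 + 1/4 → 12/25
merge 1/4 + 27/100 → 13/25
merge 12/25 + 13/25 → 1
L = 23/100 + 12/25 + 13/25 + 1 = 223/100 = 2.23 bits/symbol.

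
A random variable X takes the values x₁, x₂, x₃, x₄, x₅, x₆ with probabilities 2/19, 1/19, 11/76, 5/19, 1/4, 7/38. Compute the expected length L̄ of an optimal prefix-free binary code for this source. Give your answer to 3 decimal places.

Repeatedly combine the two least-probable nodes; the expected code length is the sum of the merged weights.
merge 1/19 + 2/19 → 3/19
merge 11/76 + 3/19 → 23/76
merge 7/38 + 1/4 → 33/76
merge 5/19 + 23/76 → 43/76
merge 33/76 + 43/76 → 1
L = 3/19 + 23/76 + 33/76 + 43/76 + 1 = 187/76 ≈ 2.461 bits/symbol.

2.461 bits/symbol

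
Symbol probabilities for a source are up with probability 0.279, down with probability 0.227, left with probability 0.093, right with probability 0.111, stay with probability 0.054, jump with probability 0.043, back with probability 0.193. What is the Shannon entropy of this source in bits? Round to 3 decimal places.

2.551 bits

H = −Σ pᵢ log₂ pᵢ.
−0.279·log₂(0.279) = 0.5138
−0.227·log₂(0.227) = 0.4856
−0.093·log₂(0.093) = 0.3187
−0.111·log₂(0.111) = 0.3520
−0.054·log₂(0.054) = 0.2274
−0.043·log₂(0.043) = 0.1952
−0.193·log₂(0.193) = 0.4581
Sum ≈ 2.5508 → 2.551 bits.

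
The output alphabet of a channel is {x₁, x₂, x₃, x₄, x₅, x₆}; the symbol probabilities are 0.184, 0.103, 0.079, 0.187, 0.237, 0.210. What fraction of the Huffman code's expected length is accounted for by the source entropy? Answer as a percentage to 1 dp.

Entropy H = −Σ p log₂ p ≈ 2.4938 bits.
Huffman merges: 79/1000+103/1000→91/500; 91/500+23/125→183/500; 187/1000+21/100→397/1000; 237/1000+183/500→603/1000; 397/1000+603/1000→1. L = 637/250 ≈ 2.5480.
Efficiency = H/L = 2.4938/2.5480 = 97.9%.

97.9%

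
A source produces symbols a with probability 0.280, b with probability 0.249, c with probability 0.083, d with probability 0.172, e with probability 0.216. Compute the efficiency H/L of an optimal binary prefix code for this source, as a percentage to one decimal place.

Entropy H = −Σ p log₂ p ≈ 2.2260 bits.
Huffman merges: 83/1000+43/250→51/200; 27/125+249/1000→93/200; 51/200+7/25→107/200; 93/200+107/200→1. L = 451/200 ≈ 2.2550.
Efficiency = H/L = 2.2260/2.2550 = 98.7%.

98.7%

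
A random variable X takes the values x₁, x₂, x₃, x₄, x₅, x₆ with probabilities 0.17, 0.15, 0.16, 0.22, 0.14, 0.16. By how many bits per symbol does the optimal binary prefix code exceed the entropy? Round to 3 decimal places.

0.041 bits

Entropy H = −Σ p log₂ p ≈ 2.5688 bits.
Huffman merges: 7/50+3/20→29/100; 4/25+4/25→8/25; 17/100+11/50→39/100; 29/100+8/25→61/100; 39/100+61/100→1. L = 261/100 ≈ 2.6100.
L − H = 2.6100 − 2.5688 = 0.041 bits.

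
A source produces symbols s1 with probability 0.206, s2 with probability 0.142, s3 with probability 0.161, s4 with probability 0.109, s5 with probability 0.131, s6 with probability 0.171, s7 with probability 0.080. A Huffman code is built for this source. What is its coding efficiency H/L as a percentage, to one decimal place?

Entropy H = −Σ p log₂ p ≈ 2.7535 bits.
Huffman merges: 2/25+109/1000→189/1000; 131/1000+71/500→273/1000; 161/1000+171/1000→83/250; 189/1000+103/500→79/200; 273/1000+83/250→121/200; 79/200+121/200→1. L = 1397/500 ≈ 2.7940.
Efficiency = H/L = 2.7535/2.7940 = 98.6%.

98.6%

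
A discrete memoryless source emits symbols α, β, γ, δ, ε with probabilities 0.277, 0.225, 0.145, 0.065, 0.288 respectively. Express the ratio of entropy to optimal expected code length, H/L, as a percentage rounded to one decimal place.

Entropy H = −Σ p log₂ p ≈ 2.1747 bits.
Huffman merges: 13/200+29/200→21/100; 21/100+9/40→87/200; 277/1000+36/125→113/200; 87/200+113/200→1. L = 221/100 ≈ 2.2100.
Efficiency = H/L = 2.1747/2.2100 = 98.4%.

98.4%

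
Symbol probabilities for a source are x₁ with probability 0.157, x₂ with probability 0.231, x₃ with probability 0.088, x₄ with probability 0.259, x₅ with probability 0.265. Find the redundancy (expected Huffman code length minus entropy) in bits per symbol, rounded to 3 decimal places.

0.016 bits

Entropy H = −Σ p log₂ p ≈ 2.2288 bits.
Huffman merges: 11/125+157/1000→49/200; 231/1000+49/200→119/250; 259/1000+53/200→131/250; 119/250+131/250→1. L = 449/200 ≈ 2.2450.
L − H = 2.2450 − 2.2288 = 0.016 bits.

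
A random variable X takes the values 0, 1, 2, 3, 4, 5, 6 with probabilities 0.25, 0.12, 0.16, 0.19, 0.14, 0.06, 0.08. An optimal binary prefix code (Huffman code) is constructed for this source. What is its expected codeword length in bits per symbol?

2.7 bits/symbol

Repeatedly combine the two least-probable nodes; the expected code length is the sum of the merged weights.
merge 3/50 + 2/25 → 7/50
merge 3/25 + 7/50 → 13/50
merge 7/50 + 4/25 → 3/10
merge 19/100 + 1/4 → 11/25
merge 13/50 + 3/10 → 14/25
merge 11/25 + 14/25 → 1
L = 7/50 + 13/50 + 3/10 + 11/25 + 14/25 + 1 = 27/10 = 2.7 bits/symbol.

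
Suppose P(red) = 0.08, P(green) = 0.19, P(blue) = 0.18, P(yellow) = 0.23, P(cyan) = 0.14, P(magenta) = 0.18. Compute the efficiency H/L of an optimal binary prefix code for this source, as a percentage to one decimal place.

97.8%

Entropy H = −Σ p log₂ p ≈ 2.5221 bits.
Huffman merges: 2/25+7/50→11/50; 9/50+9/50→9/25; 19/100+11/50→41/100; 23/100+9/25→59/100; 41/100+59/100→1. L = 129/50 ≈ 2.5800.
Efficiency = H/L = 2.5221/2.5800 = 97.8%.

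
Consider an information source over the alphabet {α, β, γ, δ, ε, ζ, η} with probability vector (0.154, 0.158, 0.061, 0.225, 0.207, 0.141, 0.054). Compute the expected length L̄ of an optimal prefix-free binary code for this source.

Repeatedly combine the two least-probable nodes; the expected code length is the sum of the merged weights.
merge 27/500 + 61/1000 → 23/200
merge 23/200 + 141/1000 → 32/125
merge 77/500 + 79/500 → 39/125
merge 207/1000 + 9/40 → 54/125
merge 32/125 + 39/125 → 71/125
merge 54/125 + 71/125 → 1
L = 23/200 + 32/125 + 39/125 + 54/125 + 71/125 + 1 = 2683/1000 = 2.683 bits/symbol.

2.683 bits/symbol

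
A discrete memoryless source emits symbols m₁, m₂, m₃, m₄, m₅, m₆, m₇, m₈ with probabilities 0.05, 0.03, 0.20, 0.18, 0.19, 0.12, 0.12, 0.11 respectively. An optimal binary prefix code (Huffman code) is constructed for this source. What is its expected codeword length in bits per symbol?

Repeatedly combine the two least-probable nodes; the expected code length is the sum of the merged weights.
merge 3/100 + 1/20 → 2/25
merge 2/25 + 11/100 → 19/100
merge 3/25 + 3/25 → 6/25
merge 9/50 + 19/100 → 37/100
merge 19/100 + 1/5 → 39/100
merge 6/25 + 37/100 → 61/100
merge 39/100 + 61/100 → 1
L = 2/25 + 19/100 + 6/25 + 37/100 + 39/100 + 61/100 + 1 = 72/25 = 2.88 bits/symbol.

2.88 bits/symbol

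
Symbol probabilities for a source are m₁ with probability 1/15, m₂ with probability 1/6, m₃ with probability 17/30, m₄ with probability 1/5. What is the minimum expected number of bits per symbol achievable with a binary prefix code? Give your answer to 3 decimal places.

Repeatedly combine the two least-probable nodes; the expected code length is the sum of the merged weights.
merge 1/15 + 1/6 → 7/30
merge 1/5 + 7/30 → 13/30
merge 13/30 + 17/30 → 1
L = 7/30 + 13/30 + 1 = 5/3 ≈ 1.667 bits/symbol.

1.667 bits/symbol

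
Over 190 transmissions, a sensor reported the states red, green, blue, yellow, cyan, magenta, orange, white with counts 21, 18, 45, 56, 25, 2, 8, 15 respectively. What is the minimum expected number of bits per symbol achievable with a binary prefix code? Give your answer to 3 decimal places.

Probabilities are the counts divided by 190.
Repeatedly combine the two least-probable nodes; the expected code length is the sum of the merged weights.
merge 1/95 + 4/95 → 1/19
merge 1/19 + 3/38 → 5/38
merge 9/95 + 21/190 → 39/190
merge 5/38 + 5/38 → 5/19
merge 39/190 + 9/38 → 42/95
merge 5/19 + 28/95 → 53/95
merge 42/95 + 53/95 → 1
L = 1/19 + 5/38 + 39/190 + 5/19 + 42/95 + 53/95 + 1 = 252/95 ≈ 2.653 bits/symbol.

2.653 bits/symbol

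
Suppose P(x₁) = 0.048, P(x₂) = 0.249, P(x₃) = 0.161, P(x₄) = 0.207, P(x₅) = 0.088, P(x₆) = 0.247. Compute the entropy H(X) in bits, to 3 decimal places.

H = −Σ pᵢ log₂ pᵢ.
−0.048·log₂(0.048) = 0.2103
−0.249·log₂(0.249) = 0.4994
−0.161·log₂(0.161) = 0.4242
−0.207·log₂(0.207) = 0.4704
−0.088·log₂(0.088) = 0.3086
−0.247·log₂(0.247) = 0.4983
Sum ≈ 2.4112 → 2.411 bits.

2.411 bits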